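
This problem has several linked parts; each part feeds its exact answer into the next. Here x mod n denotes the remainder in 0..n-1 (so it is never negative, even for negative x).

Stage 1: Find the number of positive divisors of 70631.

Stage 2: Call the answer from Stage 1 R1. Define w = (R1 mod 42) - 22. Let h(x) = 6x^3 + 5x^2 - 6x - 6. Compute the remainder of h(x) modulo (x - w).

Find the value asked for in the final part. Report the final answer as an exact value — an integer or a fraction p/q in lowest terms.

-33270

Stage 1: 70631 = 11 * 6421; number of divisors = (1+1) * (1+1) = 4; answer 4
Stage 2: R1 = 4; w = -18; remainder = value at the root: 6*(-18)^3 + 5*(-18)^2 - 6*(-18)^1 - 6 = (-34992) + (1620) + (108) + (-6) = -33270; answer -33270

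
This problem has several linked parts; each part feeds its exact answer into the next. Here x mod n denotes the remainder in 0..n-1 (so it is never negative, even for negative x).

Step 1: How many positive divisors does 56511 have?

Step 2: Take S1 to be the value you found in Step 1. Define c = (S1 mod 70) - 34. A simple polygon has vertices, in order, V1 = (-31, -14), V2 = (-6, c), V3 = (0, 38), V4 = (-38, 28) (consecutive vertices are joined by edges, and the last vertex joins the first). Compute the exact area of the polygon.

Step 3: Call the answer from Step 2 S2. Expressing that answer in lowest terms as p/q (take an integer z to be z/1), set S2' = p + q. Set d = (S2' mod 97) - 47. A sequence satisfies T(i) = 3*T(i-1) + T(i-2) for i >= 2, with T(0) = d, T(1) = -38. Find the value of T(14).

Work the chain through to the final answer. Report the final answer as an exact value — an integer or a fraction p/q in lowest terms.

-209128444

Step 1: 56511 = 3^3 * 7 * 13 * 23; number of divisors = (3+1) * (1+1) * (1+1) * (1+1) = 32; answer 32
Step 2: S1 = 32; c = -2; cross terms: (-31*-2 - -6*-14)=-22, (-6*38 - 0*-2)=-228, (0*28 - -38*38)=1444, (-38*-14 - -31*28)=1400; twice the area = |2594| = 2594; area = 1297; answer 1297
Step 3: S2 = 1297; threaded value p + q = 1298; d = -10; T(2) = 3*(-38) + 1*(-10) = -124; iterating: T(2)=-124, T(3)=-410, T(4)=-1354, T(5)=-4472, T(6)=-14770, T(7)=-48782, T(8)=-161116, T(9)=-532130, T(10)=-1757506, T(11)=-5804648, T(12)=-19171450, T(13)=-63318998, T(14)=-209128444; answer -209128444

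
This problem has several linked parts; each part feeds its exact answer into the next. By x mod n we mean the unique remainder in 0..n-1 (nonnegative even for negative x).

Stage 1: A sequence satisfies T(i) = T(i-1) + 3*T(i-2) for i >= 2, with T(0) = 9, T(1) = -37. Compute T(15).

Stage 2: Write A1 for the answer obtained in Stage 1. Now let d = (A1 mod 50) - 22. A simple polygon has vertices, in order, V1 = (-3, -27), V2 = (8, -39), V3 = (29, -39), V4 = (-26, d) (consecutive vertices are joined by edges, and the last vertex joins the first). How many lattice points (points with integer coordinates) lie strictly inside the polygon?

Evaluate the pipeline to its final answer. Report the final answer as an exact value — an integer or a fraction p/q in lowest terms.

Stage 1: T(2) = 1*(-37) + 3*(9) = -10; iterating: T(2)=-10, T(3)=-121, T(4)=-151, T(5)=-514, T(6)=-967, T(7)=-2509, T(8)=-5410, T(9)=-12937, T(10)=-29167, T(11)=-67978, T(12)=-155479, T(13)=-359413, T(14)=-825850, T(15)=-1904089; answer -1904089
Stage 2: A1 = -1904089; d = -11; cross terms: (-3*-39 - 8*-27)=333, (8*-39 - 29*-39)=819, (29*-11 - -26*-39)=-1333, (-26*-27 - -3*-11)=669; twice the area = |488| = 488; area = 244; boundary points = 1 + 21 + 1 + 1 = 24; strictly interior points = area - boundary/2 + 1 = 233; answer 233

233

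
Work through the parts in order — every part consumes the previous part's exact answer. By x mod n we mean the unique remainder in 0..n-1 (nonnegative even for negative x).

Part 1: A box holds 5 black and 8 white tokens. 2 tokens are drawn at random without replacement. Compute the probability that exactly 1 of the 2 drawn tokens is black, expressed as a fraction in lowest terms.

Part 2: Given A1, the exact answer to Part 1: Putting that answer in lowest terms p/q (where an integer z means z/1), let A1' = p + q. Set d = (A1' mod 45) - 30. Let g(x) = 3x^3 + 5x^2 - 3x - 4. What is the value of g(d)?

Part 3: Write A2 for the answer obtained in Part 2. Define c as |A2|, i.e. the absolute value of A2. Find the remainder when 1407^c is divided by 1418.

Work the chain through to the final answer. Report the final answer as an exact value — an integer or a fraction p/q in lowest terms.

113

Part 1: total draws C(13,2) = 78; favorable C(5,1)*C(8,1) = 40; P = 20/39; answer 20/39
Part 2: A1 = 20/39; threaded value p + q = 59; d = -16; 3*(-16)^3 + 5*(-16)^2 - 3*(-16)^1 - 4 = (-12288) + (1280) + (48) + (-4) = -10964; answer -10964
Part 3: A2 = -10964; c = 10964; squarings mod 1418: 1407^1=1407, 1407^2=121, 1407^4=461, 1407^8=1239, 1407^16=845, 1407^32=771, 1407^64=299, 1407^128=67, 1407^256=235, 1407^512=1341, 1407^1024=257, 1407^2048=821, 1407^4096=491, 1407^8192=21; 1407^10964 = 1407^4 * 1407^16 * 1407^64 * 1407^128 * 1407^512 * 1407^2048 * 1407^8192 = 113 (mod 1418); answer 113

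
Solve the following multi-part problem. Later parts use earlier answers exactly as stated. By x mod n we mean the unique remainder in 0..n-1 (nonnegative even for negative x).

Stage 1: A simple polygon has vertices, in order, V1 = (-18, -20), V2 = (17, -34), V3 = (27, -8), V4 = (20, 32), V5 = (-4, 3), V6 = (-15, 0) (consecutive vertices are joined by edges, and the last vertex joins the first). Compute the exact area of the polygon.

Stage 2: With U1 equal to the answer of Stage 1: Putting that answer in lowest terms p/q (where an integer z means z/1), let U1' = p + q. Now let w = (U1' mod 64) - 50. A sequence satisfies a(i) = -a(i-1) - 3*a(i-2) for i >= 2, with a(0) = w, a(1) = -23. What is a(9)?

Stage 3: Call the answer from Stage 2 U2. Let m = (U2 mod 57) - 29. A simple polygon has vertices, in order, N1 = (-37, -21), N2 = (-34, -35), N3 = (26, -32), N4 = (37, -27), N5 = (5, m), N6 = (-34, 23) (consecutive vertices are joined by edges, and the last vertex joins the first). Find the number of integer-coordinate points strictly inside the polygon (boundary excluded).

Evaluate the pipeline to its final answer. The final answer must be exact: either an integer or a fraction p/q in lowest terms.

2505

Stage 1: cross terms: (-18*-34 - 17*-20)=952, (17*-8 - 27*-34)=782, (27*32 - 20*-8)=1024, (20*3 - -4*32)=188, (-4*0 - -15*3)=45, (-15*-20 - -18*0)=300; twice the area = |3291| = 3291; area = 3291/2; answer 3291/2
Stage 2: U1 = 3291/2; threaded value p + q = 3293; w = -21; a(2) = -1*(-23) - 3*(-21) = 86; iterating: a(2)=86, a(3)=-17, a(4)=-241, a(5)=292, a(6)=431, a(7)=-1307, a(8)=14, a(9)=3907; answer 3907
Stage 3: U2 = 3907; m = 2; cross terms: (-37*-35 - -34*-21)=581, (-34*-32 - 26*-35)=1998, (26*-27 - 37*-32)=482, (37*2 - 5*-27)=209, (5*23 - -34*2)=183, (-34*-21 - -37*23)=1565; twice the area = |5018| = 5018; area = 2509; boundary points = 1 + 3 + 1 + 1 + 3 + 1 = 10; strictly interior points = area - boundary/2 + 1 = 2505; answer 2505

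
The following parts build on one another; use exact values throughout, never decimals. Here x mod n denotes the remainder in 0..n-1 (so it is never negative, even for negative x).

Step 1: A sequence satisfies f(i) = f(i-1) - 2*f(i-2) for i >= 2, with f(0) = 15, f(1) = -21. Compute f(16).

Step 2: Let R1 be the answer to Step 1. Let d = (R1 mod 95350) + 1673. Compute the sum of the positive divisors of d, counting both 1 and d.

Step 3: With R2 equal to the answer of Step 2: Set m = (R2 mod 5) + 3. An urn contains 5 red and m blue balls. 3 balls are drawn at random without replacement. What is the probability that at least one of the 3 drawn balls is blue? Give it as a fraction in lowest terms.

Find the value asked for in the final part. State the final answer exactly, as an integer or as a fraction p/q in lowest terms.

Step 1: f(2) = 1*(-21) - 2*(15) = -51; iterating: f(2)=-51, f(3)=-9, f(4)=93, f(5)=111, f(6)=-75, f(7)=-297, f(8)=-147, f(9)=447, f(10)=741, f(11)=-153, f(12)=-1635, f(13)=-1329, f(14)=1941, f(15)=4599, f(16)=717; answer 717
Step 2: R1 = 717; d = 2390; 2390 = 2 * 5 * 239; sigma = (1 + 2) * (1 + 5) * (1 + 239) = 3 * 6 * 240 = 4320; answer 4320
Step 3: R2 = 4320; m = 3; total draws C(8,3) = 56; complement C(5,3) = 10; favorable 56 - 10 = 46; P = 23/28; answer 23/28

23/28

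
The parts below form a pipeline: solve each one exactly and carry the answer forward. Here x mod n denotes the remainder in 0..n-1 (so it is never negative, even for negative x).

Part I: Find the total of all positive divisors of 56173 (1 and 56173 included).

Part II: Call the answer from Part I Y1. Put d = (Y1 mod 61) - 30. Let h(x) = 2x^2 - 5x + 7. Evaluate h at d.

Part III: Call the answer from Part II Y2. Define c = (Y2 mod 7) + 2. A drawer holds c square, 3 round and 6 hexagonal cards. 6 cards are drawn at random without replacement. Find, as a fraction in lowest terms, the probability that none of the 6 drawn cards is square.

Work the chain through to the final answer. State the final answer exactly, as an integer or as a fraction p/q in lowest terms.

3/286

Part I: 56173 = 13 * 29 * 149; sigma = (1 + 13) * (1 + 29) * (1 + 149) = 14 * 30 * 150 = 63000; answer 63000
Part II: Y1 = 63000; d = 18; 2*(18)^2 - 5*(18)^1 + 7 = (648) + (-90) + (7) = 565; answer 565
Part III: Y2 = 565; c = 7; total draws C(16,6) = 8008; favorable C(9,6) = 84; P = 3/286; answer 3/286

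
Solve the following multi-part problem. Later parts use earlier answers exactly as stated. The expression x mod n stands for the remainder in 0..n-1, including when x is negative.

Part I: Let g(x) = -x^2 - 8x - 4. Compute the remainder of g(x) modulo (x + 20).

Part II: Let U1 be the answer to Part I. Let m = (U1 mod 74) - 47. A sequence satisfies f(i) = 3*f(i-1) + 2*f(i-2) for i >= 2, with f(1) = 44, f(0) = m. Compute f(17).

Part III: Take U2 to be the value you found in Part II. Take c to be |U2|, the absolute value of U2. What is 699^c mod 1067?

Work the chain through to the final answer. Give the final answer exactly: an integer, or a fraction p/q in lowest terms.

Part I: remainder = value at the root: -1*(-20)^2 - 8*(-20)^1 - 4 = (-400) + (160) + (-4) = -244; answer -244
Part II: U1 = -244; m = 5; f(2) = 3*(44) + 2*(5) = 142; iterating: f(2)=142, f(3)=514, f(4)=1826, f(5)=6506, f(6)=23170, f(7)=82522, f(8)=293906, f(9)=1046762, f(10)=3728098, f(11)=13277818, f(12)=47289650, f(13)=168424586, f(14)=599853058, f(15)=2136408346, f(16)=7608931154, f(17)=27099610154; answer 27099610154
Part III: U2 = 27099610154; c = 27099610154; squarings mod 1067: 699^1=699, 699^2=982, 699^4=823, 699^8=851, 699^16=775, 699^32=971, 699^64=680, 699^128=389, 699^256=874, 699^512=971, 699^1024=680, 699^2048=389, 699^4096=874, 699^8192=971, 699^16384=680, 699^32768=389, 699^65536=874, 699^131072=971, 699^262144=680, 699^524288=389, 699^1048576=874, 699^2097152=971, 699^4194304=680, 699^8388608=389, 699^16777216=874, 699^33554432=971, 699^67108864=680, 699^134217728=389, 699^268435456=874, 699^536870912=971, 699^1073741824=680, 699^2147483648=389, 699^4294967296=874, 699^8589934592=971, 699^17179869184=680; 699^27099610154 = 699^2 * 699^8 * 699^32 * 699^1024 * 699^2048 * 699^4096 * 699^8192 * 699^65536 * 699^131072 * 699^4194304 * 699^16777216 * 699^33554432 * 699^67108864 * 699^134217728 * 699^1073741824 * 699^8589934592 * 699^17179869184 = 900 (mod 1067); answer 900

900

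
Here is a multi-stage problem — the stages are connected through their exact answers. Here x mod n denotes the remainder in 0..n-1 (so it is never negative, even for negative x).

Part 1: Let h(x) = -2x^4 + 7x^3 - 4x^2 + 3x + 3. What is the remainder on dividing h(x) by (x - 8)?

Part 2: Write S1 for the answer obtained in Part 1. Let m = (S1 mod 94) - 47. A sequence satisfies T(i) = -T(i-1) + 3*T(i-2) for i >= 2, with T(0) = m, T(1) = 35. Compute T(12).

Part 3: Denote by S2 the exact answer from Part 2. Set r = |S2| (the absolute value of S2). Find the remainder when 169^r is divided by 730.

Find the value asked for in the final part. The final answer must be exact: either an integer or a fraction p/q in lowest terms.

Part 1: remainder = value at the root: -2*(8)^4 + 7*(8)^3 - 4*(8)^2 + 3*(8)^1 + 3 = (-8192) + (3584) + (-256) + (24) + (3) = -4837; answer -4837
Part 2: S1 = -4837; m = 4; T(2) = -1*(35) + 3*(4) = -23; iterating: T(2)=-23, T(3)=128, T(4)=-197, T(5)=581, T(6)=-1172, T(7)=2915, T(8)=-6431, T(9)=15176, T(10)=-34469, T(11)=79997, T(12)=-183404; answer -183404
Part 3: S2 = -183404; r = 183404; squarings mod 730: 169^1=169, 169^2=91, 169^4=251, 169^8=221, 169^16=661, 169^32=381, 169^64=621, 169^128=201, 169^256=251, 169^512=221, 169^1024=661, 169^2048=381, 169^4096=621, 169^8192=201, 169^16384=251, 169^32768=221, 169^65536=661, 169^131072=381; 169^183404 = 169^4 * 169^8 * 169^32 * 169^64 * 169^1024 * 169^2048 * 169^16384 * 169^32768 * 169^131072 = 201 (mod 730); answer 201

201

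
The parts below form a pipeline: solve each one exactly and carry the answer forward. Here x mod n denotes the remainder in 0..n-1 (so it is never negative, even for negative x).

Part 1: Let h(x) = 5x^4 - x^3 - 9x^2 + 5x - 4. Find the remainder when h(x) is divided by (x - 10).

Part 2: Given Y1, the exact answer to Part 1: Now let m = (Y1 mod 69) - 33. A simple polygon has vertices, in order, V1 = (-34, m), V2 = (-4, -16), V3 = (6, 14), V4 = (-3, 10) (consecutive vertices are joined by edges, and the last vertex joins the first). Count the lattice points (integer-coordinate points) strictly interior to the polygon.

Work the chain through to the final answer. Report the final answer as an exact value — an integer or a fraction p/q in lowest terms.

515

Part 1: remainder = value at the root: 5*(10)^4 - 1*(10)^3 - 9*(10)^2 + 5*(10)^1 - 4 = (50000) + (-1000) + (-900) + (50) + (-4) = 48146; answer 48146
Part 2: Y1 = 48146; m = 20; cross terms: (-34*-16 - -4*20)=624, (-4*14 - 6*-16)=40, (6*10 - -3*14)=102, (-3*20 - -34*10)=280; twice the area = |1046| = 1046; area = 523; boundary points = 6 + 10 + 1 + 1 = 18; strictly interior points = area - boundary/2 + 1 = 515; answer 515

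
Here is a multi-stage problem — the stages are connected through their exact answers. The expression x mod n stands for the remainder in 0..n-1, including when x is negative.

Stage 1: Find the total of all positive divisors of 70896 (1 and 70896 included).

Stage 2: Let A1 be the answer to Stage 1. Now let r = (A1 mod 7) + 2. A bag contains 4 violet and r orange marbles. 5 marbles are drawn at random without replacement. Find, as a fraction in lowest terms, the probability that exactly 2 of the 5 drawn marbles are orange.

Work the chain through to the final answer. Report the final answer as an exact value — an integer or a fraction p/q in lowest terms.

20/63

Stage 1: 70896 = 2^4 * 3 * 7 * 211; sigma = (1 + 2 + 4 + 8 + 16) * (1 + 3) * (1 + 7) * (1 + 211) = 31 * 4 * 8 * 212 = 210304; answer 210304
Stage 2: A1 = 210304; r = 5; total draws C(9,5) = 126; favorable C(5,2)*C(4,3) = 40; P = 20/63; answer 20/63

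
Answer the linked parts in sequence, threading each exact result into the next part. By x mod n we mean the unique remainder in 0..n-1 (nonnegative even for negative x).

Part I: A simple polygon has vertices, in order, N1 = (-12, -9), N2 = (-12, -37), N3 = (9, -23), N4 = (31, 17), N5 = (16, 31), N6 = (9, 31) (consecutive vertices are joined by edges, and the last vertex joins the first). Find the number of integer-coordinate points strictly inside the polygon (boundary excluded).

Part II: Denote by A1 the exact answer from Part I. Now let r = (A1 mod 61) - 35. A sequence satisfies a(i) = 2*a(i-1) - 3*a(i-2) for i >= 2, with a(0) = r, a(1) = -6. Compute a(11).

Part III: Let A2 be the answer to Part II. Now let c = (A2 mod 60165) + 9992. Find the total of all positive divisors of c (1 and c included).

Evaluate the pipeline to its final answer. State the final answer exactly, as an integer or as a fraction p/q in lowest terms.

20274

Part I: cross terms: (-12*-37 - -12*-9)=336, (-12*-23 - 9*-37)=609, (9*17 - 31*-23)=866, (31*31 - 16*17)=689, (16*31 - 9*31)=217, (9*-9 - -12*31)=291; twice the area = |3008| = 3008; area = 1504; boundary points = 28 + 7 + 2 + 1 + 7 + 1 = 46; strictly interior points = area - boundary/2 + 1 = 1482; answer 1482
Part II: A1 = 1482; r = -17; a(2) = 2*(-6) - 3*(-17) = 39; iterating: a(2)=39, a(3)=96, a(4)=75, a(5)=-138, a(6)=-501, a(7)=-588, a(8)=327, a(9)=2418, a(10)=3855, a(11)=456; answer 456
Part III: A2 = 456; c = 10448; 10448 = 2^4 * 653; sigma = (1 + 2 + 4 + 8 + 16) * (1 + 653) = 31 * 654 = 20274; answer 20274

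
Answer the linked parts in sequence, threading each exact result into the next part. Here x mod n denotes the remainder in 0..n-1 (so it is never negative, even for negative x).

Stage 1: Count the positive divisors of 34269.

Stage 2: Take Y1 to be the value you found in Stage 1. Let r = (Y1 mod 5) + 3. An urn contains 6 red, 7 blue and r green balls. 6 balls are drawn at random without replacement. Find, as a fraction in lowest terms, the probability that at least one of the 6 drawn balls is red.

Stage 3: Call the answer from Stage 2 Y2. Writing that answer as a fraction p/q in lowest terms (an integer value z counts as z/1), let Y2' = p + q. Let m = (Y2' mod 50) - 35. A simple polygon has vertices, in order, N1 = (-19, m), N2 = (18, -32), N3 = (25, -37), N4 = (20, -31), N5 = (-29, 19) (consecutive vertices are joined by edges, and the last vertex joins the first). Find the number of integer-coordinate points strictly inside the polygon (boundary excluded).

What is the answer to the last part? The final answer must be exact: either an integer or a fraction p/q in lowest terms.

177

Stage 1: 34269 = 3 * 11423; number of divisors = (1+1) * (1+1) = 4; answer 4
Stage 2: Y1 = 4; r = 7; total draws C(20,6) = 38760; complement C(14,6) = 3003; favorable 38760 - 3003 = 35757; P = 11919/12920; answer 11919/12920
Stage 3: Y2 = 11919/12920; threaded value p + q = 24839; m = 4; cross terms: (-19*-32 - 18*4)=536, (18*-37 - 25*-32)=134, (25*-31 - 20*-37)=-35, (20*19 - -29*-31)=-519, (-29*4 - -19*19)=245; twice the area = |361| = 361; area = 361/2; boundary points = 1 + 1 + 1 + 1 + 5 = 9; strictly interior points = area - boundary/2 + 1 = 177; answer 177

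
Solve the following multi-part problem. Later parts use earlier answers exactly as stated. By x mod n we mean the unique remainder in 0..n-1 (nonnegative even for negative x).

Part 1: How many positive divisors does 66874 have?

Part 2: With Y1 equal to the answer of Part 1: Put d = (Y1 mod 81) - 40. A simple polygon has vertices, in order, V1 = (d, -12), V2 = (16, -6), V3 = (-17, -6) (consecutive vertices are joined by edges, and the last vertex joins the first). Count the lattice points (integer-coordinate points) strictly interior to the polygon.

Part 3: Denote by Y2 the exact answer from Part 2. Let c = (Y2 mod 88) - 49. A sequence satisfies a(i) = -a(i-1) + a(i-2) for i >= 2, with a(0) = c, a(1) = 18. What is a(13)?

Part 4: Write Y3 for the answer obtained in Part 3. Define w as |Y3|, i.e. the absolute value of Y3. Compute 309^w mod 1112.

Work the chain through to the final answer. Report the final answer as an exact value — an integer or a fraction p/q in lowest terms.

129

Part 1: 66874 = 2 * 29 * 1153; number of divisors = (1+1) * (1+1) * (1+1) = 8; answer 8
Part 2: Y1 = 8; d = -32; cross terms: (-32*-6 - 16*-12)=384, (16*-6 - -17*-6)=-198, (-17*-12 - -32*-6)=12; twice the area = |198| = 198; area = 99; boundary points = 6 + 33 + 3 = 42; strictly interior points = area - boundary/2 + 1 = 79; answer 79
Part 3: Y2 = 79; c = 30; a(2) = -1*(18) + 1*(30) = 12; iterating: a(2)=12, a(3)=6, a(4)=6, a(5)=0, a(6)=6, a(7)=-6, a(8)=12, a(9)=-18, a(10)=30, a(11)=-48, a(12)=78, a(13)=-126; answer -126
Part 4: Y3 = -126; w = 126; squarings mod 1112: 309^1=309, 309^2=961, 309^4=561, 309^8=25, 309^16=625, 309^32=313, 309^64=113; 309^126 = 309^2 * 309^4 * 309^8 * 309^16 * 309^32 * 309^64 = 129 (mod 1112); answer 129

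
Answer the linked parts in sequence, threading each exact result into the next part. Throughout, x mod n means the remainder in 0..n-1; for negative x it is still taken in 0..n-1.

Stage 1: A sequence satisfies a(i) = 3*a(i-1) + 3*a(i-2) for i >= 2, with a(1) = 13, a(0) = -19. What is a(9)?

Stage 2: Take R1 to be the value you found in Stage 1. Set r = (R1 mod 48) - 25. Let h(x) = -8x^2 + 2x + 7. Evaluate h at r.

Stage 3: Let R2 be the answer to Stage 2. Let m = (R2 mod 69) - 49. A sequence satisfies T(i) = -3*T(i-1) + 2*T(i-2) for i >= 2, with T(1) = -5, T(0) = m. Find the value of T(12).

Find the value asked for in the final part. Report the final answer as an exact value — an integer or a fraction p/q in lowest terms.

14696153

Stage 1: a(2) = 3*(13) + 3*(-19) = -18; iterating: a(2)=-18, a(3)=-15, a(4)=-99, a(5)=-342, a(6)=-1323, a(7)=-4995, a(8)=-18954, a(9)=-71847; answer -71847
Stage 2: R1 = -71847; r = -16; -8*(-16)^2 + 2*(-16)^1 + 7 = (-2048) + (-32) + (7) = -2073; answer -2073
Stage 3: R2 = -2073; m = 17; T(2) = -3*(-5) + 2*(17) = 49; iterating: T(2)=49, T(3)=-157, T(4)=569, T(5)=-2021, T(6)=7201, T(7)=-25645, T(8)=91337, T(9)=-325301, T(10)=1158577, T(11)=-4126333, T(12)=14696153; answer 14696153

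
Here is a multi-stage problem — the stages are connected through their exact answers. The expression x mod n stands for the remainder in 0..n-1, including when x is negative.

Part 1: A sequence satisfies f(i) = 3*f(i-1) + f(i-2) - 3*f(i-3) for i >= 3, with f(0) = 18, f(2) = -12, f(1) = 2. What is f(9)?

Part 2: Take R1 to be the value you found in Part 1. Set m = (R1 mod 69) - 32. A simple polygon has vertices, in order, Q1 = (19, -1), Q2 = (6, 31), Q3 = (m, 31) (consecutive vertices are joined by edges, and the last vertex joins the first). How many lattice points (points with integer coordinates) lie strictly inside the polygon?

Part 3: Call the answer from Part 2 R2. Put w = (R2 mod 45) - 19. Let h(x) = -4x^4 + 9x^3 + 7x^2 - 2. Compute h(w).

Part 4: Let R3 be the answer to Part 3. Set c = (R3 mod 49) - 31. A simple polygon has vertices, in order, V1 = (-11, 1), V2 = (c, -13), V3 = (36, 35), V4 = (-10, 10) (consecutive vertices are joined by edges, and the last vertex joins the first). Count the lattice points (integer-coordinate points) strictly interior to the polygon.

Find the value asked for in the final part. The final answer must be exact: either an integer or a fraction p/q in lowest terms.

Part 1: f(3) = 3*(-12) + 1*(2) - 3*(18) = -88; iterating: f(3)=-88, f(4)=-282, f(5)=-898, f(6)=-2712, f(7)=-8188, f(8)=-24582, f(9)=-73798; answer -73798
Part 2: R1 = -73798; m = 0; cross terms: (19*31 - 6*-1)=595, (6*31 - 0*31)=186, (0*-1 - 19*31)=-589; twice the area = |192| = 192; area = 96; boundary points = 1 + 6 + 1 = 8; strictly interior points = area - boundary/2 + 1 = 93; answer 93
Part 3: R2 = 93; w = -16; -4*(-16)^4 + 9*(-16)^3 + 7*(-16)^2 - 2 = (-262144) + (-36864) + (1792) + (-2) = -297218; answer -297218
Part 4: R3 = -297218; c = -15; cross terms: (-11*-13 - -15*1)=158, (-15*35 - 36*-13)=-57, (36*10 - -10*35)=710, (-10*1 - -11*10)=100; twice the area = |911| = 911; area = 911/2; boundary points = 2 + 3 + 1 + 1 = 7; strictly interior points = area - boundary/2 + 1 = 453; answer 453

453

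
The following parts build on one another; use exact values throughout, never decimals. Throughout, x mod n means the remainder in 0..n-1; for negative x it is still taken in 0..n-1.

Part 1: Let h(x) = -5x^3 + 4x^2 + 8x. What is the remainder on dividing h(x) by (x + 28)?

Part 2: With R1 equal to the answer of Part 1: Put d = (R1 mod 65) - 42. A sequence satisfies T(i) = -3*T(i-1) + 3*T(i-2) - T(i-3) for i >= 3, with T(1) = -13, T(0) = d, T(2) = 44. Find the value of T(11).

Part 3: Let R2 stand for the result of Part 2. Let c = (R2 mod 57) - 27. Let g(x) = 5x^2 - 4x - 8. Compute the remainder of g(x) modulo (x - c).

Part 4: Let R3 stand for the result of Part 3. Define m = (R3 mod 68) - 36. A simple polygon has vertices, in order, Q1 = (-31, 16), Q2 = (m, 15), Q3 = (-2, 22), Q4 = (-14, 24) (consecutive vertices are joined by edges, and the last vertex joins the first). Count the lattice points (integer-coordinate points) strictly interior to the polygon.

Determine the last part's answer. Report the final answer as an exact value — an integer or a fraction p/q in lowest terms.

Part 1: remainder = value at the root: -5*(-28)^3 + 4*(-28)^2 + 8*(-28)^1 = (109760) + (3136) + (-224) = 112672; answer 112672
Part 2: R1 = 112672; d = -15; T(3) = -3*(44) + 3*(-13) - 1*(-15) = -156; iterating: T(3)=-156, T(4)=613, T(5)=-2351, T(6)=9048, T(7)=-34810, T(8)=133925, T(9)=-515253, T(10)=1982344, T(11)=-7626716; answer -7626716
Part 3: R2 = -7626716; c = 28; remainder = value at the root: 5*(28)^2 - 4*(28)^1 - 8 = (3920) + (-112) + (-8) = 3800; answer 3800
Part 4: R3 = 3800; m = 24; cross terms: (-31*15 - 24*16)=-849, (24*22 - -2*15)=558, (-2*24 - -14*22)=260, (-14*16 - -31*24)=520; twice the area = |489| = 489; area = 489/2; boundary points = 1 + 1 + 2 + 1 = 5; strictly interior points = area - boundary/2 + 1 = 243; answer 243

243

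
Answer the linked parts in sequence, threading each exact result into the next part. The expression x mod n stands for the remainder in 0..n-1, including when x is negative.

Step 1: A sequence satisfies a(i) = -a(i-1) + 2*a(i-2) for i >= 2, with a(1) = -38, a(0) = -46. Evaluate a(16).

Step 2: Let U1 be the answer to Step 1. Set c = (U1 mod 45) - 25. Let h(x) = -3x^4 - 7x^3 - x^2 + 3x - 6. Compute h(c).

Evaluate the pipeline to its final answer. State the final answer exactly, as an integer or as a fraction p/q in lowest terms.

-2436

Step 1: a(2) = -1*(-38) + 2*(-46) = -54; iterating: a(2)=-54, a(3)=-22, a(4)=-86, a(5)=42, a(6)=-214, a(7)=298, a(8)=-726, a(9)=1322, a(10)=-2774, a(11)=5418, a(12)=-10966, a(13)=21802, a(14)=-43734, a(15)=87338, a(16)=-174806; answer -174806
Step 2: U1 = -174806; c = -6; -3*(-6)^4 - 7*(-6)^3 - 1*(-6)^2 + 3*(-6)^1 - 6 = (-3888) + (1512) + (-36) + (-18) + (-6) = -2436; answer -2436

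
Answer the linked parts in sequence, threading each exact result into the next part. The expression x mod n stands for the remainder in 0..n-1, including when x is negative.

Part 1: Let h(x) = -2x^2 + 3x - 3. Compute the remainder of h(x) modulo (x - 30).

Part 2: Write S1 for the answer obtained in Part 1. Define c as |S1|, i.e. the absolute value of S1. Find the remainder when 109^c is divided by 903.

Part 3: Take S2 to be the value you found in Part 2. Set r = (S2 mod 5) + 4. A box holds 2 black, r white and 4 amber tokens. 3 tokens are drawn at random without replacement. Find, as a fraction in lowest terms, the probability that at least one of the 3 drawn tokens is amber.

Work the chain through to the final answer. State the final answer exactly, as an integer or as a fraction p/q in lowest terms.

Part 1: remainder = value at the root: -2*(30)^2 + 3*(30)^1 - 3 = (-1800) + (90) + (-3) = -1713; answer -1713
Part 2: S1 = -1713; c = 1713; squarings mod 903: 109^1=109, 109^2=142, 109^4=298, 109^8=310, 109^16=382, 109^32=541, 109^64=109, 109^128=142, 109^256=298, 109^512=310, 109^1024=382; 109^1713 = 109^1 * 109^16 * 109^32 * 109^128 * 109^512 * 109^1024 = 274 (mod 903); answer 274
Part 3: S2 = 274; r = 8; total draws C(14,3) = 364; complement C(10,3) = 120; favorable 364 - 120 = 244; P = 61/91; answer 61/91

61/91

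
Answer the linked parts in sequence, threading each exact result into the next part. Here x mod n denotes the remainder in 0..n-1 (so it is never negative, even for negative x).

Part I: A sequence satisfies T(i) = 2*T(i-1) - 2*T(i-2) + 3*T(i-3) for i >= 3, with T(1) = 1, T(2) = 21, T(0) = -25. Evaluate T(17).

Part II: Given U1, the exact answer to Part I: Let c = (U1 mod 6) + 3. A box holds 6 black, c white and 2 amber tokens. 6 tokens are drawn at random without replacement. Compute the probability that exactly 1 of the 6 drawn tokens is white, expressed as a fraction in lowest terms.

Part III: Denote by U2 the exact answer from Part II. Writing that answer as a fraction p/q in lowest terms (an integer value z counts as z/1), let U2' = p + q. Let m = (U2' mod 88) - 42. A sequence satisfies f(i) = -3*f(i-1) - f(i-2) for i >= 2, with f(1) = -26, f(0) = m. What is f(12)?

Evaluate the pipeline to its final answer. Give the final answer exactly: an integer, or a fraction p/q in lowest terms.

1223279

Part I: T(3) = 2*(21) - 2*(1) + 3*(-25) = -35; iterating: T(3)=-35, T(4)=-109, T(5)=-85, T(6)=-57, T(7)=-271, T(8)=-683, T(9)=-995, T(10)=-1437, T(11)=-2933, T(12)=-5977, T(13)=-10399, T(14)=-17643, T(15)=-32419, T(16)=-60749, T(17)=-109589; answer -109589
Part II: U1 = -109589; c = 4; total draws C(12,6) = 924; favorable C(4,1)*C(8,5) = 224; P = 8/33; answer 8/33
Part III: U2 = 8/33; threaded value p + q = 41; m = -1; f(2) = -3*(-26) - 1*(-1) = 79; iterating: f(2)=79, f(3)=-211, f(4)=554, f(5)=-1451, f(6)=3799, f(7)=-9946, f(8)=26039, f(9)=-68171, f(10)=178474, f(11)=-467251, f(12)=1223279; answer 1223279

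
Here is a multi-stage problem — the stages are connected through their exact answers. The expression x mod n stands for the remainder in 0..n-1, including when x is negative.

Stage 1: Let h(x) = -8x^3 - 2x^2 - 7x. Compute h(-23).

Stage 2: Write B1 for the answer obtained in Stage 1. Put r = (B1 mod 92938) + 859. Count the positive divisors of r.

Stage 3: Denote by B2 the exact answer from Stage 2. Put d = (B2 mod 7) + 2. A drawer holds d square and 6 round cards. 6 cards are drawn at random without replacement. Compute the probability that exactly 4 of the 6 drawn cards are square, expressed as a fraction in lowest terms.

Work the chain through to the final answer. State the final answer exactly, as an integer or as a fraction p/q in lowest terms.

Stage 1: -8*(-23)^3 - 2*(-23)^2 - 7*(-23)^1 = (97336) + (-1058) + (161) = 96439; answer 96439
Stage 2: B1 = 96439; r = 4360; 4360 = 2^3 * 5 * 109; number of divisors = (3+1) * (1+1) * (1+1) = 16; answer 16
Stage 3: B2 = 16; d = 4; total draws C(10,6) = 210; favorable C(4,4)*C(6,2) = 15; P = 1/14; answer 1/14

1/14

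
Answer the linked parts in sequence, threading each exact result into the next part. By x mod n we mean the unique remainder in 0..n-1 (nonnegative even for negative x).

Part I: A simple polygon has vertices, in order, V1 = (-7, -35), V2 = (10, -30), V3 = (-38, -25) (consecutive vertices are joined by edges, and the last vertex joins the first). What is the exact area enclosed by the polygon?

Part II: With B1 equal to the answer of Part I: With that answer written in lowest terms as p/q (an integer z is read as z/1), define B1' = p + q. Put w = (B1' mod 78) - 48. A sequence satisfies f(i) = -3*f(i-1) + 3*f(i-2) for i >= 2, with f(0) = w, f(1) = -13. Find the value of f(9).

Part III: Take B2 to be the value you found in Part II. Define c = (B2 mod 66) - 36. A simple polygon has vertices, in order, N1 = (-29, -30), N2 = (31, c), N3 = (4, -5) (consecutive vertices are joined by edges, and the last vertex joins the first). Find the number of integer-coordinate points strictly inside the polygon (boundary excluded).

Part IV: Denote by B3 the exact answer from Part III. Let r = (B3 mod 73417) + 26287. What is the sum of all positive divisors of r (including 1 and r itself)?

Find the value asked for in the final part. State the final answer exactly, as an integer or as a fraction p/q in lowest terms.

Part I: cross terms: (-7*-30 - 10*-35)=560, (10*-25 - -38*-30)=-1390, (-38*-35 - -7*-25)=1155; twice the area = |325| = 325; area = 325/2; answer 325/2
Part II: B1 = 325/2; threaded value p + q = 327; w = -33; f(2) = -3*(-13) + 3*(-33) = -60; iterating: f(2)=-60, f(3)=141, f(4)=-603, f(5)=2232, f(6)=-8505, f(7)=32211, f(8)=-122148, f(9)=463077; answer 463077
Part III: B2 = 463077; c = -15; cross terms: (-29*-15 - 31*-30)=1365, (31*-5 - 4*-15)=-95, (4*-30 - -29*-5)=-265; twice the area = |1005| = 1005; area = 1005/2; boundary points = 15 + 1 + 1 = 17; strictly interior points = area - boundary/2 + 1 = 495; answer 495
Part IV: B3 = 495; r = 26782; 26782 = 2 * 7 * 1913; sigma = (1 + 2) * (1 + 7) * (1 + 1913) = 3 * 8 * 1914 = 45936; answer 45936

45936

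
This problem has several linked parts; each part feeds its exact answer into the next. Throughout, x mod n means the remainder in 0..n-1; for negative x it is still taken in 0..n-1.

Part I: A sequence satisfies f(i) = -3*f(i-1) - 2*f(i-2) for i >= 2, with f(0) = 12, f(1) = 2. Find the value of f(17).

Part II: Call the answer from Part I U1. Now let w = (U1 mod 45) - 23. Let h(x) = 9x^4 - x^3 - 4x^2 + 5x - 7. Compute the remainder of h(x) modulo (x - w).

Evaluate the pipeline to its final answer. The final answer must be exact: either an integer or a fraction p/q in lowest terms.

11699

Part I: f(2) = -3*(2) - 2*(12) = -30; iterating: f(2)=-30, f(3)=86, f(4)=-198, f(5)=422, f(6)=-870, f(7)=1766, f(8)=-3558, f(9)=7142, f(10)=-14310, f(11)=28646, f(12)=-57318, f(13)=114662, f(14)=-229350, f(15)=458726, f(16)=-917478, f(17)=1834982; answer 1834982
Part II: U1 = 1834982; w = -6; remainder = value at the root: 9*(-6)^4 - 1*(-6)^3 - 4*(-6)^2 + 5*(-6)^1 - 7 = (11664) + (216) + (-144) + (-30) + (-7) = 11699; answer 11699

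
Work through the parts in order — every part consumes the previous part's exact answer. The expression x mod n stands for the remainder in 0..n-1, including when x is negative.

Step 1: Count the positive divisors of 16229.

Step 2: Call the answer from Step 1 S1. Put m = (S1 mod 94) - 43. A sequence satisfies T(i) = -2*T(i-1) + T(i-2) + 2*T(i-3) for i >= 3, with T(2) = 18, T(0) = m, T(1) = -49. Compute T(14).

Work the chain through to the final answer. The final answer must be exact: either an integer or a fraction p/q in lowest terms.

322158

Step 1: 16229 is prime, so its only divisors are 1 and 16229; count = 2; answer 2
Step 2: S1 = 2; m = -41; T(3) = -2*(18) + 1*(-49) + 2*(-41) = -167; iterating: T(3)=-167, T(4)=254, T(5)=-639, T(6)=1198, T(7)=-2527, T(8)=4974, T(9)=-10079, T(10)=20078, T(11)=-40287, T(12)=80494, T(13)=-161119, T(14)=322158; answer 322158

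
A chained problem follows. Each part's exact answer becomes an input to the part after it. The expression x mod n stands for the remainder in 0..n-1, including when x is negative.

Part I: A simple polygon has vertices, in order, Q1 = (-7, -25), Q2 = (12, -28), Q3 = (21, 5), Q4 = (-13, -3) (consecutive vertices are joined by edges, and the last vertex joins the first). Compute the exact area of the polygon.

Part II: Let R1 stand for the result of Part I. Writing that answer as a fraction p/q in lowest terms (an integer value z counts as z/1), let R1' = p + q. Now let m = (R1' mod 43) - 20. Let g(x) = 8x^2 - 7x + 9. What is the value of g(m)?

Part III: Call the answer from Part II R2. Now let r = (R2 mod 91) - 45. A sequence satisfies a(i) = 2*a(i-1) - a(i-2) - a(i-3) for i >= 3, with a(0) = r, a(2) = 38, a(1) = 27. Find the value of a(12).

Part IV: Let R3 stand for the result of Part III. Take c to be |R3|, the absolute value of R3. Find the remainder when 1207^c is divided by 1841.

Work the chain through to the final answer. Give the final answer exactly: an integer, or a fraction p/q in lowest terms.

Part I: cross terms: (-7*-28 - 12*-25)=496, (12*5 - 21*-28)=648, (21*-3 - -13*5)=2, (-13*-25 - -7*-3)=304; twice the area = |1450| = 1450; area = 725; answer 725
Part II: R1 = 725; threaded value p + q = 726; m = 18; 8*(18)^2 - 7*(18)^1 + 9 = (2592) + (-126) + (9) = 2475; answer 2475
Part III: R2 = 2475; r = -27; a(3) = 2*(38) - 1*(27) - 1*(-27) = 76; iterating: a(3)=76, a(4)=87, a(5)=60, a(6)=-43, a(7)=-233, a(8)=-483, a(9)=-690, a(10)=-664, a(11)=-155, a(12)=1044; answer 1044
Part IV: R3 = 1044; c = 1044; squarings mod 1841: 1207^1=1207, 1207^2=618, 1207^4=837, 1207^8=989, 1207^16=550, 1207^32=576, 1207^64=396, 1207^128=331, 1207^256=942, 1207^512=2, 1207^1024=4; 1207^1044 = 1207^4 * 1207^16 * 1207^1024 = 400 (mod 1841); answer 400

400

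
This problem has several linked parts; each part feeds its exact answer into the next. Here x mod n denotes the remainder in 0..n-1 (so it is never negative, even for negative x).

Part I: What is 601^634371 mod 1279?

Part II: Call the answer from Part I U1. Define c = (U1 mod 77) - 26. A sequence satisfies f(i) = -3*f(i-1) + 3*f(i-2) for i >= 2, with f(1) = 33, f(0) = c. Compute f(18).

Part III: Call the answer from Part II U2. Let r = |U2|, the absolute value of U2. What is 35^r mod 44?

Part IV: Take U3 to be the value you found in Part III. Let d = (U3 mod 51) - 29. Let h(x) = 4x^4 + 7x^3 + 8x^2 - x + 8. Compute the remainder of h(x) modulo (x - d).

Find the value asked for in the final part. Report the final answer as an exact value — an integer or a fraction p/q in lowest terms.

Part I: squarings mod 1279: 601^1=601, 601^2=523, 601^4=1102, 601^8=633, 601^16=362, 601^32=586, 601^64=624, 601^128=560, 601^256=245, 601^512=1191, 601^1024=70, 601^2048=1063, 601^4096=612, 601^8192=1076, 601^16384=281, 601^32768=942, 601^65536=1017, 601^131072=857, 601^262144=303, 601^524288=1000; 601^634371 = 601^1 * 601^2 * 601^512 * 601^1024 * 601^2048 * 601^8192 * 601^32768 * 601^65536 * 601^524288 = 1138 (mod 1279); answer 1138
Part II: U1 = 1138; c = 34; f(2) = -3*(33) + 3*(34) = 3; iterating: f(2)=3, f(3)=90, f(4)=-261, f(5)=1053, f(6)=-3942, f(7)=14985, f(8)=-56781, f(9)=215298, f(10)=-816237, f(11)=3094605, f(12)=-11732526, f(13)=44481393, f(14)=-168641757, f(15)=639369450, f(16)=-2424033621, f(17)=9190209213, f(18)=-34842728502; answer -34842728502
Part III: U2 = -34842728502; r = 34842728502; squarings mod 44: 35^1=35, 35^2=37, 35^4=5, 35^8=25, 35^16=9, 35^32=37, 35^64=5, 35^128=25, 35^256=9, 35^512=37, 35^1024=5, 35^2048=25, 35^4096=9, 35^8192=37, 35^16384=5, 35^32768=25, 35^65536=9, 35^131072=37, 35^262144=5, 35^524288=25, 35^1048576=9, 35^2097152=37, 35^4194304=5, 35^8388608=25, 35^16777216=9, 35^33554432=37, 35^67108864=5, 35^134217728=25, 35^268435456=9, 35^536870912=37, 35^1073741824=5, 35^2147483648=25, 35^4294967296=9, 35^8589934592=37, 35^17179869184=5, 35^34359738368=25; 35^34842728502 = 35^2 * 35^4 * 35^16 * 35^32 * 35^2048 * 35^4096 * 35^16384 * 35^32768 * 35^65536 * 35^524288 * 35^4194304 * 35^8388608 * 35^67108864 * 35^134217728 * 35^268435456 * 35^34359738368 = 37 (mod 44); answer 37
Part IV: U3 = 37; d = 8; remainder = value at the root: 4*(8)^4 + 7*(8)^3 + 8*(8)^2 - 1*(8)^1 + 8 = (16384) + (3584) + (512) + (-8) + (8) = 20480; answer 20480

20480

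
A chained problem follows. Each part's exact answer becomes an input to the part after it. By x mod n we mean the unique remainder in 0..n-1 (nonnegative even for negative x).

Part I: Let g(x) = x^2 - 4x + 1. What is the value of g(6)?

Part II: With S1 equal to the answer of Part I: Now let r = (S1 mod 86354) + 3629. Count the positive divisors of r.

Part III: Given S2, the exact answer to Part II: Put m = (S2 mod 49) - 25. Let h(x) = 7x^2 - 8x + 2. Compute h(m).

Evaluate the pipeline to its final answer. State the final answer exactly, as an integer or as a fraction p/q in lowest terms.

Part I: 1*(6)^2 - 4*(6)^1 + 1 = (36) + (-24) + (1) = 13; answer 13
Part II: S1 = 13; r = 3642; 3642 = 2 * 3 * 607; number of divisors = (1+1) * (1+1) * (1+1) = 8; answer 8
Part III: S2 = 8; m = -17; 7*(-17)^2 - 8*(-17)^1 + 2 = (2023) + (136) + (2) = 2161; answer 2161

2161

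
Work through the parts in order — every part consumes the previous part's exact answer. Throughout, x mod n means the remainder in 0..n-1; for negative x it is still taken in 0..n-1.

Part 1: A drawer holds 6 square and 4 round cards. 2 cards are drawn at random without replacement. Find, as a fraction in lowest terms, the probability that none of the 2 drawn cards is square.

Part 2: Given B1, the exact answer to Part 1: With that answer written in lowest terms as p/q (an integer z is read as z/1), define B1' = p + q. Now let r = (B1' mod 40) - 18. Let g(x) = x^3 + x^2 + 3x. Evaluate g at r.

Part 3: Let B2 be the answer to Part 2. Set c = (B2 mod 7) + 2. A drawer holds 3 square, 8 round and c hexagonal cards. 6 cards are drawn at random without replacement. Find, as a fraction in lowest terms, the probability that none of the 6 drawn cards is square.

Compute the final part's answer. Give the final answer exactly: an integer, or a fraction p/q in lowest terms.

33/136

Part 1: total draws C(10,2) = 45; favorable C(4,2) = 6; P = 2/15; answer 2/15
Part 2: B1 = 2/15; threaded value p + q = 17; r = -1; 1*(-1)^3 + 1*(-1)^2 + 3*(-1)^1 = (-1) + (1) + (-3) = -3; answer -3
Part 3: B2 = -3; c = 6; total draws C(17,6) = 12376; favorable C(14,6) = 3003; P = 33/136; answer 33/136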